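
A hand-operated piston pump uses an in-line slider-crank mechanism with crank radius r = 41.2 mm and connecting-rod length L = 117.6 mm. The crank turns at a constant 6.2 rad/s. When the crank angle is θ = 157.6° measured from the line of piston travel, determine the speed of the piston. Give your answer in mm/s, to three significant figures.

65.5

ω = 6.2 rad/s
For an in-line slider-crank, x = r cosθ + √(L² − r² sin²θ), so v = −rω sinθ·[1 + r cosθ/√(L² − r² sin²θ)].
With r = 0.0412 m, L = 0.1176 m, θ = 157.6°: √(L² − r² sin²θ) = 0.11655 m.
v = −0.0412·6.2·0.38107·[1 + 0.0412·-0.92455/0.11655] = -0.065527 m/s.
|v| = 0.065527 m/s = 65.527 mm/s.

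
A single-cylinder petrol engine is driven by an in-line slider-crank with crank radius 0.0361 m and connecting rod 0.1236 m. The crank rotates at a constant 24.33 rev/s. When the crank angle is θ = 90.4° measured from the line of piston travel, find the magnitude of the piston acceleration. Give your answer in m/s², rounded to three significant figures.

263

ω = 2π·24.3 = 152.9 rad/s
x(θ) = r cosθ + √(L² − r² sin²θ); with ω constant, a = ω²·d²x/dθ².
d²x/dθ² = −r cosθ − r²(cos2θ)/√u − r⁴ sin²2θ/(4u^{3/2}),  u = L² − r² sin²θ = 0.0139738 m².
Substituting r = 0.0361 m, L = 0.1236 m, θ = 90.4°: d²x/dθ² = +0.011275 m.
a = ω²·d²x/dθ² = (152.9)²·(+0.011275) = +263.5 m/s²;  |a| = 263.5 m/s².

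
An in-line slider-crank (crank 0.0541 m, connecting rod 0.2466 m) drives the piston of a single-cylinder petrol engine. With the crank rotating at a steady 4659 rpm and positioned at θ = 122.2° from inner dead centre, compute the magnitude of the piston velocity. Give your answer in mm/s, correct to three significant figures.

19700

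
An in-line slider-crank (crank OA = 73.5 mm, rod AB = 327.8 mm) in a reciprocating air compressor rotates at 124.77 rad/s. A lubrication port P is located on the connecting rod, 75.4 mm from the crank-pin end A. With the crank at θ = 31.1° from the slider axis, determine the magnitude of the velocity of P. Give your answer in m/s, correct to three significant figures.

ω = 124.8 rad/s.  Crank-pin speed |V_A| = rω = 9.1706 m/s, perpendicular to OA.
Rod angle: sinφ = −(r/L) sinθ ⇒ φ = -6.651°; ω_rod = −rω cosθ/√(L²−r²sin²θ) = -24.117 rad/s.
V_P = V_A + ω_rod × AP, with AP = 0.0754 m along the rod.
Components: V_Px = −rω sinθ − a·ω_rod·sinφ = -4.9475 m/s;  V_Py = rω cosθ + a·ω_rod·cosφ = +6.0463 m/s.
|V_P| = √(V_Px² + V_Py²) = 7.8125 m/s.

7.81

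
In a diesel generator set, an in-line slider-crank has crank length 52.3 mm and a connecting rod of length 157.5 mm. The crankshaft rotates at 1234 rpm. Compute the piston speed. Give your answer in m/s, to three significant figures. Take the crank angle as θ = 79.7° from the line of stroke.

7.07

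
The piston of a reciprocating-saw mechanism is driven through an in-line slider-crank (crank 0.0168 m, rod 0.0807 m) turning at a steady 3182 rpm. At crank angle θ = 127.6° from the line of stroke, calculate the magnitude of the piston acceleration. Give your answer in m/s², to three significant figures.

1230

ω = 2π·3182/60 = 333.2 rad/s
x(θ) = r cosθ + √(L² − r² sin²θ); with ω constant, a = ω²·d²x/dθ².
d²x/dθ² = −r cosθ − r²(cos2θ)/√u − r⁴ sin²2θ/(4u^{3/2}),  u = L² − r² sin²θ = 0.00633532 m².
Substituting r = 0.0168 m, L = 0.0807 m, θ = 127.6°: d²x/dθ² = +0.011119 m.
a = ω²·d²x/dθ² = (333.2)²·(+0.011119) = +1234.6 m/s²;  |a| = 1234.6 m/s².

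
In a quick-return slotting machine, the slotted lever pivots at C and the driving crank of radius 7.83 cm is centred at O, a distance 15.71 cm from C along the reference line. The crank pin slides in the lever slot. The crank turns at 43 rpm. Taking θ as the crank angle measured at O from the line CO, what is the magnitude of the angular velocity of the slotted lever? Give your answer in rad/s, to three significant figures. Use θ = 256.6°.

ω = 4.503 rad/s (from 43 rpm).
Crank pin A relative to C: A = (d + r cosθ, r sinθ); lever angle φ = atan2(r sinθ, d + r cosθ).
Differentiating tanφ: φ̇ = rω(d cosθ + r)/(d² + r² + 2dr cosθ).
d² + r² + 2dr cosθ = |CA|² = 0.0251099 m²;  d cosθ + r = +0.041892 m.
|ω_lever| = |0.0783·4.503·+0.041892| / 0.0251099 = 0.58823 rad/s.

0.588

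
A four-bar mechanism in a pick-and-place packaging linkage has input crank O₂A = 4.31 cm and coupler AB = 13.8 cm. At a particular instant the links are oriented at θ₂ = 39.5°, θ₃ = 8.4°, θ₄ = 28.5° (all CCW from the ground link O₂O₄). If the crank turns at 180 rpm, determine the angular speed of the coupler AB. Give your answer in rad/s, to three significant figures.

3.27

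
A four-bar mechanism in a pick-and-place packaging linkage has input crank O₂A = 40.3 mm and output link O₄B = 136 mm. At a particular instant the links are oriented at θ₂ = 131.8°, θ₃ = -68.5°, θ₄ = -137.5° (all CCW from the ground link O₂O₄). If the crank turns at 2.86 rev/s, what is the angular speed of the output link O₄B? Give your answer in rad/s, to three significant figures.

1.98

ω₂ = 17.97 rad/s (from 2.86 rev/s).
Differentiating the loop-closure r₂e^{iθ₂}+r₃e^{iθ₃}=r₁+r₄e^{iθ₄} gives r₂ω₂e^{iθ₂}+r₃ω₃e^{iθ₃}=r₄ω₄e^{iθ₄}.
Eliminating the other unknown: ω₄ = r₂ω₂ sin(θ₂−θ₃) / [r₄ sin(θ₄−θ₃)].
Numerator sine = -0.34694; denominator sine = -0.93358.
Result = 0.0403·17.97·(-0.34694) / (0.136·(-0.93358)) = +1.9788 rad/s; magnitude 1.9788 rad/s.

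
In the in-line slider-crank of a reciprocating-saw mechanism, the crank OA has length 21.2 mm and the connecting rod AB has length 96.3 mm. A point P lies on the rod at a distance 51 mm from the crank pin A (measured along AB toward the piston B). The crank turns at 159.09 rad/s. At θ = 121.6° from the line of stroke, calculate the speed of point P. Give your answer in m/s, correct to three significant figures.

2.82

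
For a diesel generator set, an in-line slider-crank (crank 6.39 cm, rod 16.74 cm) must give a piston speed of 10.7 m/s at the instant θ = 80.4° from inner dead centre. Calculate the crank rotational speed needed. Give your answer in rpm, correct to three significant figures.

1520

For an in-line slider-crank, |v_piston| = rω|sinθ|·[1 + r cosθ/√(L² − r² sin²θ)].
With r = 0.0639 m, L = 0.1674 m, θ = 80.4°: the bracketed kinematic factor |dx/dθ| = 0.067334 m.
ω = v/|dx/dθ| = 10.7/0.067334 = 158.91 rad/s.
N = 60ω/(2π) = 1517.5 rpm.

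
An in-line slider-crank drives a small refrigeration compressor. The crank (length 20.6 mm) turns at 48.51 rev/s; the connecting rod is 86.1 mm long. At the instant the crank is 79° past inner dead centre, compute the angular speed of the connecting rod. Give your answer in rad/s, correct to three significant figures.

14.3

ω = 304.8 rad/s (converted from 48.51 rev/s).
The rod makes angle φ with the slider axis where L sinφ = r sinθ; differentiating, L cosφ·φ̇ = r ω cosθ.
L cosφ = √(L² − r² sin²θ) = 0.083692 m.
|ω_rod| = r ω |cosθ| / √(L² − r² sin²θ) = 0.0206·304.8·0.19081/0.083692 = 14.315 rad/s.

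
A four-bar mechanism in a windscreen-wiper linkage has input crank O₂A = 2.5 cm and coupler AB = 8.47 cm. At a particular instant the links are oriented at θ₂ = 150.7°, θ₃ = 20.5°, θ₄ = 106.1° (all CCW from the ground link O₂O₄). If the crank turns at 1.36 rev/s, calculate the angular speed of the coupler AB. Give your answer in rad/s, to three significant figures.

1.78

ω₂ = 8.545 rad/s (from 1.36 rev/s).
Differentiating the loop-closure r₂e^{iθ₂}+r₃e^{iθ₃}=r₁+r₄e^{iθ₄} gives r₂ω₂e^{iθ₂}+r₃ω₃e^{iθ₃}=r₄ω₄e^{iθ₄}.
Eliminating the other unknown: ω₃ = r₂ω₂ sin(θ₄−θ₂) / [r₃ sin(θ₃−θ₄)].
Numerator sine = -0.70215; denominator sine = -0.99705.
Result = 0.025·8.545·(-0.70215) / (0.0847·(-0.99705)) = +1.7762 rad/s; magnitude 1.7762 rad/s.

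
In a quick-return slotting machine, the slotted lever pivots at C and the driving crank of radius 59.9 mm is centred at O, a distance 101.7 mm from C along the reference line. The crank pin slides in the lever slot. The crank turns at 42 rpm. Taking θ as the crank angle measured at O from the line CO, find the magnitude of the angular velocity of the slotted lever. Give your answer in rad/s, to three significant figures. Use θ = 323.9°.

1.57

ω = 4.398 rad/s (from 42 rpm).
Crank pin A relative to C: A = (d + r cosθ, r sinθ); lever angle φ = atan2(r sinθ, d + r cosθ).
Differentiating tanφ: φ̇ = rω(d cosθ + r)/(d² + r² + 2dr cosθ).
d² + r² + 2dr cosθ = |CA|² = 0.0237752 m²;  d cosθ + r = +0.14207 m.
|ω_lever| = |0.0599·4.398·+0.14207| / 0.0237752 = 1.5743 rad/s.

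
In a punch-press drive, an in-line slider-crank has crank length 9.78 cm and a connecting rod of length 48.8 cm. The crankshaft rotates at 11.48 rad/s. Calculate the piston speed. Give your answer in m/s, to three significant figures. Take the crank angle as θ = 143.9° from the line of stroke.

0.554

ω = 11.48 rad/s
For an in-line slider-crank, x = r cosθ + √(L² − r² sin²θ), so v = −rω sinθ·[1 + r cosθ/√(L² − r² sin²θ)].
With r = 0.0978 m, L = 0.488 m, θ = 143.9°: √(L² − r² sin²θ) = 0.48459 m.
v = −0.0978·11.48·0.58920·[1 + 0.0978·-0.80799/0.48459] = -0.55364 m/s.
|v| = 0.55364 m/s.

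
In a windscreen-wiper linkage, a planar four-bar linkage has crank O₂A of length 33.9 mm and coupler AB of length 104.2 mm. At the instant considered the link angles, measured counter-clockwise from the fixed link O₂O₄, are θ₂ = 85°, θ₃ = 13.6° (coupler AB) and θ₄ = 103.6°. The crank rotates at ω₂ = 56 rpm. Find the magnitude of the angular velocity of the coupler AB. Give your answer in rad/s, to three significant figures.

ω₂ = 5.864 rad/s (from 56 rpm).
Differentiating the loop-closure r₂e^{iθ₂}+r₃e^{iθ₃}=r₁+r₄e^{iθ₄} gives r₂ω₂e^{iθ₂}+r₃ω₃e^{iθ₃}=r₄ω₄e^{iθ₄}.
Eliminating the other unknown: ω₃ = r₂ω₂ sin(θ₄−θ₂) / [r₃ sin(θ₃−θ₄)].
Numerator sine = +0.31896; denominator sine = -1.00000.
Result = 0.0339·5.864·(+0.31896) / (0.1042·(-1.00000)) = -0.60853 rad/s; magnitude 0.60853 rad/s.

0.609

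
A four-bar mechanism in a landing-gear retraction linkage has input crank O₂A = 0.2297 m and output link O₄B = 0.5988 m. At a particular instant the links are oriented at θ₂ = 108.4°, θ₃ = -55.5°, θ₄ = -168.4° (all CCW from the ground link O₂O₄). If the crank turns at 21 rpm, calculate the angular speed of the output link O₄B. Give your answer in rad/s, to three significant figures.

0.254

ω₂ = 2.199 rad/s (from 21 rpm).
Differentiating the loop-closure r₂e^{iθ₂}+r₃e^{iθ₃}=r₁+r₄e^{iθ₄} gives r₂ω₂e^{iθ₂}+r₃ω₃e^{iθ₃}=r₄ω₄e^{iθ₄}.
Eliminating the other unknown: ω₄ = r₂ω₂ sin(θ₂−θ₃) / [r₄ sin(θ₄−θ₃)].
Numerator sine = +0.27731; denominator sine = -0.92119.
Result = 0.2297·2.199·(+0.27731) / (0.5988·(-0.92119)) = -0.25395 rad/s; magnitude 0.25395 rad/s.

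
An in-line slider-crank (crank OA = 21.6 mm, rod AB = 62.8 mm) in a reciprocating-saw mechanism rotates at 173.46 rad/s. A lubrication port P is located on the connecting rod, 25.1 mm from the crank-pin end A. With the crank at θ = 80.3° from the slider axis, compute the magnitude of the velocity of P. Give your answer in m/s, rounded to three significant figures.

3.80

ω = 173.5 rad/s.  Crank-pin speed |V_A| = rω = 3.7467 m/s, perpendicular to OA.
Rod angle: sinφ = −(r/L) sinθ ⇒ φ = -19.818°; ω_rod = −rω cosθ/√(L²−r²sin²θ) = -10.685 rad/s.
V_P = V_A + ω_rod × AP, with AP = 0.0251 m along the rod.
Components: V_Px = −rω sinθ − a·ω_rod·sinφ = -3.7841 m/s;  V_Py = rω cosθ + a·ω_rod·cosφ = +0.37897 m/s.
|V_P| = √(V_Px² + V_Py²) = 3.803 m/s.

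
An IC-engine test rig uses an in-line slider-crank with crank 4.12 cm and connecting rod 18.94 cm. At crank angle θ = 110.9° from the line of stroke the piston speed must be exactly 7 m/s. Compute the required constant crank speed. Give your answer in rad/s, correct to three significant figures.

198

For an in-line slider-crank, |v_piston| = rω|sinθ|·[1 + r cosθ/√(L² − r² sin²θ)].
With r = 0.0412 m, L = 0.1894 m, θ = 110.9°: the bracketed kinematic factor |dx/dθ| = 0.035439 m.
ω = v/|dx/dθ| = 7/0.035439 = 197.52 rad/s.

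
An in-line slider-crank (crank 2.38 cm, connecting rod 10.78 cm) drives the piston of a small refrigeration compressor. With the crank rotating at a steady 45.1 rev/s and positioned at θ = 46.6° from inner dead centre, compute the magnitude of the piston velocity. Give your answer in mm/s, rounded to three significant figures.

ω = 2π·45.1 = 283.4 rad/s
For an in-line slider-crank, x = r cosθ + √(L² − r² sin²θ), so v = −rω sinθ·[1 + r cosθ/√(L² − r² sin²θ)].
With r = 0.0238 m, L = 0.1078 m, θ = 46.6°: √(L² − r² sin²θ) = 0.1064 m.
v = −0.0238·283.4·0.72657·[1 + 0.0238·0.68709/0.1064] = -5.6533 m/s.
|v| = 5.6533 m/s = 5653.3 mm/s.

5650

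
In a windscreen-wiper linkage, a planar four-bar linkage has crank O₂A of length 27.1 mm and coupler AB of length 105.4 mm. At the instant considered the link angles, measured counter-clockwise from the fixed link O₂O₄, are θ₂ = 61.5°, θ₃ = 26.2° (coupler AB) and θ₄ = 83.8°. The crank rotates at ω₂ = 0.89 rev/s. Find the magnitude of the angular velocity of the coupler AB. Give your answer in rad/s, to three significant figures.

ω₂ = 5.592 rad/s (from 0.89 rev/s).
Differentiating the loop-closure r₂e^{iθ₂}+r₃e^{iθ₃}=r₁+r₄e^{iθ₄} gives r₂ω₂e^{iθ₂}+r₃ω₃e^{iθ₃}=r₄ω₄e^{iθ₄}.
Eliminating the other unknown: ω₃ = r₂ω₂ sin(θ₄−θ₂) / [r₃ sin(θ₃−θ₄)].
Numerator sine = +0.37946; denominator sine = -0.84433.
Result = 0.0271·5.592·(+0.37946) / (0.1054·(-0.84433)) = -0.64617 rad/s; magnitude 0.64617 rad/s.

0.646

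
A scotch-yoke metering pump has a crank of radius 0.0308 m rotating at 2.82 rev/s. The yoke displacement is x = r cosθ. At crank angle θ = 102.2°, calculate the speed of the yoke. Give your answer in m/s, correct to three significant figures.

0.533

ω = 17.72 rad/s (from 2.82 rev/s).
x = r cosθ ⇒ ẋ = −rω sinθ.
|v| = rω|sinθ| = 0.0308·17.72·|sin 102.2°| = 0.53341 m/s.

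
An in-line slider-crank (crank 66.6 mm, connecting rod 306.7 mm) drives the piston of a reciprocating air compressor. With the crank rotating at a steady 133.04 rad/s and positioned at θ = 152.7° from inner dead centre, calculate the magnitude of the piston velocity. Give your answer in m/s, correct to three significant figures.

3.28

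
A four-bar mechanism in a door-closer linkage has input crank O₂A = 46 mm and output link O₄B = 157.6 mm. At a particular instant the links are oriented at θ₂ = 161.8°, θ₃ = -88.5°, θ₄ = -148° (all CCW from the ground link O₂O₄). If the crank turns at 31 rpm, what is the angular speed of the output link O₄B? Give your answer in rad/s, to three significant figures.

ω₂ = 3.246 rad/s (from 31 rpm).
Differentiating the loop-closure r₂e^{iθ₂}+r₃e^{iθ₃}=r₁+r₄e^{iθ₄} gives r₂ω₂e^{iθ₂}+r₃ω₃e^{iθ₃}=r₄ω₄e^{iθ₄}.
Eliminating the other unknown: ω₄ = r₂ω₂ sin(θ₂−θ₃) / [r₄ sin(θ₄−θ₃)].
Numerator sine = -0.94147; denominator sine = -0.86163.
Result = 0.046·3.246·(-0.94147) / (0.1576·(-0.86163)) = +1.0353 rad/s; magnitude 1.0353 rad/s.

1.04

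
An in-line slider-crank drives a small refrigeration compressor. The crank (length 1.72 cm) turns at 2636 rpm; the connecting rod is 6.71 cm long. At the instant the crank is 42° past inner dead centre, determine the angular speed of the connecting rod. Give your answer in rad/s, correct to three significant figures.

53.4

ω = 276 rad/s (converted from 2636 rpm).
The rod makes angle φ with the slider axis where L sinφ = r sinθ; differentiating, L cosφ·φ̇ = r ω cosθ.
L cosφ = √(L² − r² sin²θ) = 0.066106 m.
|ω_rod| = r ω |cosθ| / √(L² − r² sin²θ) = 0.0172·276·0.74314/0.066106 = 53.375 rad/s.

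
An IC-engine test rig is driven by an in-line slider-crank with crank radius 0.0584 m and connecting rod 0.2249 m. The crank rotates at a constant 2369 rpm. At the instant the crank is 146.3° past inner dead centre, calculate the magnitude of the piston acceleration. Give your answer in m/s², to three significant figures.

2610

ω = 2π·2369/60 = 248.1 rad/s
x(θ) = r cosθ + √(L² − r² sin²θ); with ω constant, a = ω²·d²x/dθ².
d²x/dθ² = −r cosθ − r²(cos2θ)/√u − r⁴ sin²2θ/(4u^{3/2}),  u = L² − r² sin²θ = 0.0495301 m².
Substituting r = 0.0584 m, L = 0.2249 m, θ = 146.3°: d²x/dθ² = +0.042472 m.
a = ω²·d²x/dθ² = (248.1)²·(+0.042472) = +2613.9 m/s²;  |a| = 2613.9 m/s².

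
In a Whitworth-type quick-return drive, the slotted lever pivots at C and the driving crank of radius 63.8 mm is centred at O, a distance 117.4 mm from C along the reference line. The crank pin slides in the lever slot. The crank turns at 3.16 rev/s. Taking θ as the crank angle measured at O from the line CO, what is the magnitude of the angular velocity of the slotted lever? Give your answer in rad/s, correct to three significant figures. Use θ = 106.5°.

2.84

ω = 19.85 rad/s (from 3.16 rev/s).
Crank pin A relative to C: A = (d + r cosθ, r sinθ); lever angle φ = atan2(r sinθ, d + r cosθ).
Differentiating tanφ: φ̇ = rω(d cosθ + r)/(d² + r² + 2dr cosθ).
d² + r² + 2dr cosθ = |CA|² = 0.0135986 m²;  d cosθ + r = +0.030457 m.
|ω_lever| = |0.0638·19.85·+0.030457| / 0.0135986 = 2.8371 rad/s.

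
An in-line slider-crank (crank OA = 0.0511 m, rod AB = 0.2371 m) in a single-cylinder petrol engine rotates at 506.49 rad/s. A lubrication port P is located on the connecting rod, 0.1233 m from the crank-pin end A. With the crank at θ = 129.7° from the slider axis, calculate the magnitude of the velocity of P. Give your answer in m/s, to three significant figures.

20.1

ω = 506.5 rad/s.  Crank-pin speed |V_A| = rω = 25.882 m/s, perpendicular to OA.
Rod angle: sinφ = −(r/L) sinθ ⇒ φ = -9.545°; ω_rod = −rω cosθ/√(L²−r²sin²θ) = +70.706 rad/s.
V_P = V_A + ω_rod × AP, with AP = 0.1233 m along the rod.
Components: V_Px = −rω sinθ − a·ω_rod·sinφ = -18.468 m/s;  V_Py = rω cosθ + a·ω_rod·cosφ = -7.935 m/s.
|V_P| = √(V_Px² + V_Py²) = 20.1 m/s.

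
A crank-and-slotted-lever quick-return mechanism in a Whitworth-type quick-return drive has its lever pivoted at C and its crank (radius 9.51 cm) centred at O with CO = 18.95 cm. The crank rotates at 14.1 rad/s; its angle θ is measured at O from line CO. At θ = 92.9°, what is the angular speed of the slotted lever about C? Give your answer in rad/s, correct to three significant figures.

2.66

ω = 14.1 rad/s
Crank pin A relative to C: A = (d + r cosθ, r sinθ); lever angle φ = atan2(r sinθ, d + r cosθ).
Differentiating tanφ: φ̇ = rω(d cosθ + r)/(d² + r² + 2dr cosθ).
d² + r² + 2dr cosθ = |CA|² = 0.0431307 m²;  d cosθ + r = +0.085513 m.
|ω_lever| = |0.0951·14.1·+0.085513| / 0.0431307 = 2.6585 rad/s.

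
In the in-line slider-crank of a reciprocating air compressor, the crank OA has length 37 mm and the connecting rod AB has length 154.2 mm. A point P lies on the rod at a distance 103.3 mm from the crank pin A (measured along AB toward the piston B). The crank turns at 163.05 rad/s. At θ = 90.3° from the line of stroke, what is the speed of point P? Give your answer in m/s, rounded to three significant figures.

ω = 163.1 rad/s.  Crank-pin speed |V_A| = rω = 6.0328 m/s, perpendicular to OA.
Rod angle: sinφ = −(r/L) sinθ ⇒ φ = -13.883°; ω_rod = −rω cosθ/√(L²−r²sin²θ) = +0.21101 rad/s.
V_P = V_A + ω_rod × AP, with AP = 0.1033 m along the rod.
Components: V_Px = −rω sinθ − a·ω_rod·sinφ = -6.0275 m/s;  V_Py = rω cosθ + a·ω_rod·cosφ = -0.010427 m/s.
|V_P| = √(V_Px² + V_Py²) = 6.0275 m/s.

6.03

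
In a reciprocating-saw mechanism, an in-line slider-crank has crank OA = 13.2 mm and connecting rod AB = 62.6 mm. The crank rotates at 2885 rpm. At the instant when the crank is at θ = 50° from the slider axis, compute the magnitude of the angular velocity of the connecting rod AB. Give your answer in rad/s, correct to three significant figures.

41.5

ω = 302.1 rad/s (converted from 2885 rpm).
The rod makes angle φ with the slider axis where L sinφ = r sinθ; differentiating, L cosφ·φ̇ = r ω cosθ.
L cosφ = √(L² − r² sin²θ) = 0.061778 m.
|ω_rod| = r ω |cosθ| / √(L² − r² sin²θ) = 0.0132·302.1·0.64279/0.061778 = 41.494 rad/s.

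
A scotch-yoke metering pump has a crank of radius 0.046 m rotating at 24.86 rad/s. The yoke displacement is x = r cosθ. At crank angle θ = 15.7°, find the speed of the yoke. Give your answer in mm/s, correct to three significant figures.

ω = 24.86 rad/s
x = r cosθ ⇒ ẋ = −rω sinθ.
|v| = rω|sinθ| = 0.046·24.86·|sin 15.7°| = 0.30945 m/s = 309.45 mm/s.

309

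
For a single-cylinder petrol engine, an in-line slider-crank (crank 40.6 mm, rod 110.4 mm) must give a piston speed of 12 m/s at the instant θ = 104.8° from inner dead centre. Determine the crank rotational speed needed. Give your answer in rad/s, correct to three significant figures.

For an in-line slider-crank, |v_piston| = rω|sinθ|·[1 + r cosθ/√(L² − r² sin²θ)].
With r = 0.0406 m, L = 0.1104 m, θ = 104.8°: the bracketed kinematic factor |dx/dθ| = 0.035308 m.
ω = v/|dx/dθ| = 12/0.035308 = 339.87 rad/s.

340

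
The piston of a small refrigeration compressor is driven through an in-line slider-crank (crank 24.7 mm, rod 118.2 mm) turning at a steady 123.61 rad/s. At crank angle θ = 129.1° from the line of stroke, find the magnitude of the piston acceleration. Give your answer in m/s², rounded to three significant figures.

254

ω = 123.6 rad/s
x(θ) = r cosθ + √(L² − r² sin²θ); with ω constant, a = ω²·d²x/dθ².
d²x/dθ² = −r cosθ − r²(cos2θ)/√u − r⁴ sin²2θ/(4u^{3/2}),  u = L² − r² sin²θ = 0.0136038 m².
Substituting r = 0.0247 m, L = 0.1182 m, θ = 129.1°: d²x/dθ² = +0.016591 m.
a = ω²·d²x/dθ² = (123.6)²·(+0.016591) = +253.5 m/s²;  |a| = 253.5 m/s².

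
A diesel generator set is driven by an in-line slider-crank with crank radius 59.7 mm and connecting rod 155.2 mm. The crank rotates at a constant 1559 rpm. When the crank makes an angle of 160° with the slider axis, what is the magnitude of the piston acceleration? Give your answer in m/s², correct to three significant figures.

ω = 2π·1559/60 = 163.3 rad/s
x(θ) = r cosθ + √(L² − r² sin²θ); with ω constant, a = ω²·d²x/dθ².
d²x/dθ² = −r cosθ − r²(cos2θ)/√u − r⁴ sin²2θ/(4u^{3/2}),  u = L² − r² sin²θ = 0.0236701 m².
Substituting r = 0.0597 m, L = 0.1552 m, θ = 160°: d²x/dθ² = +0.037993 m.
a = ω²·d²x/dθ² = (163.3)²·(+0.037993) = +1012.6 m/s²;  |a| = 1012.6 m/s².

1010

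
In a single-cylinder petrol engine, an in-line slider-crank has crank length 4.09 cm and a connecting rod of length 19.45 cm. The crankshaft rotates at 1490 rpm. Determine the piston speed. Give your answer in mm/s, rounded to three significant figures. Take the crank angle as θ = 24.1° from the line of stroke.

3110

ω = 2π·1490/60 = 156 rad/s
For an in-line slider-crank, x = r cosθ + √(L² − r² sin²θ), so v = −rω sinθ·[1 + r cosθ/√(L² − r² sin²θ)].
With r = 0.0409 m, L = 0.1945 m, θ = 24.1°: √(L² − r² sin²θ) = 0.19378 m.
v = −0.0409·156·0.40833·[1 + 0.0409·0.91283/0.19378] = -3.1079 m/s.
|v| = 3.1079 m/s = 3107.9 mm/s.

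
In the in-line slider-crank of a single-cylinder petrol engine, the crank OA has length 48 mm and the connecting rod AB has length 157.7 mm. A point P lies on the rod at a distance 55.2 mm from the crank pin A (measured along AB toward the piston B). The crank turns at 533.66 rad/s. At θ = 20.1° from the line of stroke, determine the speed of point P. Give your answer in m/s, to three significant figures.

18.4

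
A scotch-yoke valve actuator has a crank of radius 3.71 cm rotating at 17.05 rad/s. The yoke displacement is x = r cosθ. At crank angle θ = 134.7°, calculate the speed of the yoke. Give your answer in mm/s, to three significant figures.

ω = 17.05 rad/s
x = r cosθ ⇒ ẋ = −rω sinθ.
|v| = rω|sinθ| = 0.0371·17.05·|sin 134.7°| = 0.44962 m/s = 449.62 mm/s.

450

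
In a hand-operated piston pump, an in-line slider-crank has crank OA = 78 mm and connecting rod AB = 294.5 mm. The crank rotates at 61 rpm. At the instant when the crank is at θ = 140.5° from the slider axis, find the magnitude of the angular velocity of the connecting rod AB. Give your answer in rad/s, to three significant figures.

ω = 6.388 rad/s (converted from 61 rpm).
The rod makes angle φ with the slider axis where L sinφ = r sinθ; differentiating, L cosφ·φ̇ = r ω cosθ.
L cosφ = √(L² − r² sin²θ) = 0.29029 m.
|ω_rod| = r ω |cosθ| / √(L² − r² sin²θ) = 0.078·6.388·0.77162/0.29029 = 1.3244 rad/s.

1.32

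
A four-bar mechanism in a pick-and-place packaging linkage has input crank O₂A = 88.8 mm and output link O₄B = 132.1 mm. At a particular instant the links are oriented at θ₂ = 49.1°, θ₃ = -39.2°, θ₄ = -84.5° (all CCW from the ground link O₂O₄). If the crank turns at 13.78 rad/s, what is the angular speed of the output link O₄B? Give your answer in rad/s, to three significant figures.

ω₂ = 13.78 rad/s
Differentiating the loop-closure r₂e^{iθ₂}+r₃e^{iθ₃}=r₁+r₄e^{iθ₄} gives r₂ω₂e^{iθ₂}+r₃ω₃e^{iθ₃}=r₄ω₄e^{iθ₄}.
Eliminating the other unknown: ω₄ = r₂ω₂ sin(θ₂−θ₃) / [r₄ sin(θ₄−θ₃)].
Numerator sine = +0.99956; denominator sine = -0.71080.
Result = 0.0888·13.78·(+0.99956) / (0.1321·(-0.71080)) = -13.026 rad/s; magnitude 13.026 rad/s.

13.0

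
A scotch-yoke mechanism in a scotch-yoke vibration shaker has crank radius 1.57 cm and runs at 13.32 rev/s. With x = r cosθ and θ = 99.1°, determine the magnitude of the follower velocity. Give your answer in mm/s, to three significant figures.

ω = 83.69 rad/s (from 13.32 rev/s).
x = r cosθ ⇒ ẋ = −rω sinθ.
|v| = rω|sinθ| = 0.0157·83.69·|sin 99.1°| = 1.2974 m/s = 1297.4 mm/s.

1300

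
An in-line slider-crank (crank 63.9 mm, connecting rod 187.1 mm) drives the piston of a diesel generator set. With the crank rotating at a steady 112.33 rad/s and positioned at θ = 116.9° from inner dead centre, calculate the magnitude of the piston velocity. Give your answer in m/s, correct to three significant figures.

5.36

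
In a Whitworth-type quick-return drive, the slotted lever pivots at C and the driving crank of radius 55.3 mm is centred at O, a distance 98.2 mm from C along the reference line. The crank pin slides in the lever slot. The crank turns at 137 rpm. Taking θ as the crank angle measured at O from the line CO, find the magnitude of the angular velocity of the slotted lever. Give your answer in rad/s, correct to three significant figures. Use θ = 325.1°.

4.99

ω = 14.35 rad/s (from 137 rpm).
Crank pin A relative to C: A = (d + r cosθ, r sinθ); lever angle φ = atan2(r sinθ, d + r cosθ).
Differentiating tanφ: φ̇ = rω(d cosθ + r)/(d² + r² + 2dr cosθ).
d² + r² + 2dr cosθ = |CA|² = 0.0216089 m²;  d cosθ + r = +0.13584 m.
|ω_lever| = |0.0553·14.35·+0.13584| / 0.0216089 = 4.9873 rad/s.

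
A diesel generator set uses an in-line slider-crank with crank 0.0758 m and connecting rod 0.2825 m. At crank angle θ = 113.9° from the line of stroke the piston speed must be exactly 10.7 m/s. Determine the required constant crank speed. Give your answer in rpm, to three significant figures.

For an in-line slider-crank, |v_piston| = rω|sinθ|·[1 + r cosθ/√(L² − r² sin²θ)].
With r = 0.0758 m, L = 0.2825 m, θ = 113.9°: the bracketed kinematic factor |dx/dθ| = 0.06153 m.
ω = v/|dx/dθ| = 10.7/0.06153 = 173.9 rad/s.
N = 60ω/(2π) = 1660.6 rpm.

1660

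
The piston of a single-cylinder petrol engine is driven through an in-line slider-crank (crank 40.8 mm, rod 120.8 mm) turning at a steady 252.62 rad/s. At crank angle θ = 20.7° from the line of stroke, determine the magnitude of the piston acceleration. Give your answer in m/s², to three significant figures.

ω = 252.6 rad/s
x(θ) = r cosθ + √(L² − r² sin²θ); with ω constant, a = ω²·d²x/dθ².
d²x/dθ² = −r cosθ − r²(cos2θ)/√u − r⁴ sin²2θ/(4u^{3/2}),  u = L² − r² sin²θ = 0.0143847 m².
Substituting r = 0.0408 m, L = 0.1208 m, θ = 20.7°: d²x/dθ² = -0.048753 m.
a = ω²·d²x/dθ² = (252.6)²·(-0.048753) = -3111.3 m/s²;  |a| = 3111.3 m/s².

3110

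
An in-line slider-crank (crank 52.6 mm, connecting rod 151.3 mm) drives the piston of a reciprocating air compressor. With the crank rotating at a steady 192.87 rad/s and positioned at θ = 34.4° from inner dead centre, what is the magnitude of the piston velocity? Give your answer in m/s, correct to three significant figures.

7.41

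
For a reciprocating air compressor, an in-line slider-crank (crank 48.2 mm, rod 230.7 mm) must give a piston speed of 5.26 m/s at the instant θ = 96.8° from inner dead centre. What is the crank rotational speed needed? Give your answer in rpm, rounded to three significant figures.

For an in-line slider-crank, |v_piston| = rω|sinθ|·[1 + r cosθ/√(L² − r² sin²θ)].
With r = 0.0482 m, L = 0.2307 m, θ = 96.8°: the bracketed kinematic factor |dx/dθ| = 0.046651 m.
ω = v/|dx/dθ| = 5.26/0.046651 = 112.75 rad/s.
N = 60ω/(2π) = 1076.7 rpm.

1080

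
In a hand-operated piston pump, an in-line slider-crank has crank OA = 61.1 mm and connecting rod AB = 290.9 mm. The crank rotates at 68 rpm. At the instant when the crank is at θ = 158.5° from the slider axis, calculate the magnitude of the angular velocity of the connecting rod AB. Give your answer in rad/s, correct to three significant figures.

ω = 7.121 rad/s (converted from 68 rpm).
The rod makes angle φ with the slider axis where L sinφ = r sinθ; differentiating, L cosφ·φ̇ = r ω cosθ.
L cosφ = √(L² − r² sin²θ) = 0.29004 m.
|ω_rod| = r ω |cosθ| / √(L² − r² sin²θ) = 0.0611·7.121·0.93042/0.29004 = 1.3957 rad/s.

1.40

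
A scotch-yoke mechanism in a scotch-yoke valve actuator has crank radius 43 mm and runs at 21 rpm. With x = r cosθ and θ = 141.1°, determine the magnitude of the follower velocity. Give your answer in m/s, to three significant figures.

ω = 2.199 rad/s (from 21 rpm).
x = r cosθ ⇒ ẋ = −rω sinθ.
|v| = rω|sinθ| = 0.043·2.199·|sin 141.1°| = 0.059381 m/s.

0.0594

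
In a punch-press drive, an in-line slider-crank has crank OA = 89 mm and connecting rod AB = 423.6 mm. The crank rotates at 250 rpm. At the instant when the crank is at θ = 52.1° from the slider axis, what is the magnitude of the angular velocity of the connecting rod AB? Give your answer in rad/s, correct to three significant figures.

ω = 26.18 rad/s (converted from 250 rpm).
The rod makes angle φ with the slider axis where L sinφ = r sinθ; differentiating, L cosφ·φ̇ = r ω cosθ.
L cosφ = √(L² − r² sin²θ) = 0.41774 m.
|ω_rod| = r ω |cosθ| / √(L² − r² sin²θ) = 0.089·26.18·0.61429/0.41774 = 3.4263 rad/s.

3.43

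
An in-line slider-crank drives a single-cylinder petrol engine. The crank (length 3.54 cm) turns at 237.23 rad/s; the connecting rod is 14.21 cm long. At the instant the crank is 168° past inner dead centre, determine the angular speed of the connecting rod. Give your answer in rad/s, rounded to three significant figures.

ω = 237.2 rad/s
The rod makes angle φ with the slider axis where L sinφ = r sinθ; differentiating, L cosφ·φ̇ = r ω cosθ.
L cosφ = √(L² − r² sin²θ) = 0.14191 m.
|ω_rod| = r ω |cosθ| / √(L² − r² sin²θ) = 0.0354·237.2·0.97815/0.14191 = 57.885 rad/s.

57.9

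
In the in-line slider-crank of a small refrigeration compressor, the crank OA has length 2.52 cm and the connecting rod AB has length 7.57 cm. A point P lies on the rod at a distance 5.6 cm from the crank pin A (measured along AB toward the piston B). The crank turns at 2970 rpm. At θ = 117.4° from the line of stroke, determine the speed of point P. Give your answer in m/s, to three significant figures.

6.20

ω = 311 rad/s.  Crank-pin speed |V_A| = rω = 7.8376 m/s, perpendicular to OA.
Rod angle: sinφ = −(r/L) sinθ ⇒ φ = -17.190°; ω_rod = −rω cosθ/√(L²−r²sin²θ) = +49.875 rad/s.
V_P = V_A + ω_rod × AP, with AP = 0.056 m along the rod.
Components: V_Px = −rω sinθ − a·ω_rod·sinφ = -6.1329 m/s;  V_Py = rω cosθ + a·ω_rod·cosφ = -0.93865 m/s.
|V_P| = √(V_Px² + V_Py²) = 6.2043 m/s.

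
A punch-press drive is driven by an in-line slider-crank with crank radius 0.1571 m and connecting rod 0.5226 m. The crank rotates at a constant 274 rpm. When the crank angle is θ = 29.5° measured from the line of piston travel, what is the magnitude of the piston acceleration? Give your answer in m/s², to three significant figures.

133

ω = 2π·274/60 = 28.69 rad/s
x(θ) = r cosθ + √(L² − r² sin²θ); with ω constant, a = ω²·d²x/dθ².
d²x/dθ² = −r cosθ − r²(cos2θ)/√u − r⁴ sin²2θ/(4u^{3/2}),  u = L² − r² sin²θ = 0.267126 m².
Substituting r = 0.1571 m, L = 0.5226 m, θ = 29.5°: d²x/dθ² = -0.16214 m.
a = ω²·d²x/dθ² = (28.69)²·(-0.16214) = -133.49 m/s²;  |a| = 133.49 m/s².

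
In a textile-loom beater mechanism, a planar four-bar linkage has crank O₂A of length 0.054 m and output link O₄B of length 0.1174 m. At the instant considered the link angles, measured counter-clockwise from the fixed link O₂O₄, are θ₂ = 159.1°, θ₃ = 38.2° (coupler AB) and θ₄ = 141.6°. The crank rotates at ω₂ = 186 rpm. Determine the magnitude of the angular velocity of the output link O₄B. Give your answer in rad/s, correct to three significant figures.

7.90

ω₂ = 19.48 rad/s (from 186 rpm).
Differentiating the loop-closure r₂e^{iθ₂}+r₃e^{iθ₃}=r₁+r₄e^{iθ₄} gives r₂ω₂e^{iθ₂}+r₃ω₃e^{iθ₃}=r₄ω₄e^{iθ₄}.
Eliminating the other unknown: ω₄ = r₂ω₂ sin(θ₂−θ₃) / [r₄ sin(θ₄−θ₃)].
Numerator sine = +0.85806; denominator sine = +0.97278.
Result = 0.054·19.48·(+0.85806) / (0.1174·(+0.97278)) = +7.9027 rad/s; magnitude 7.9027 rad/s.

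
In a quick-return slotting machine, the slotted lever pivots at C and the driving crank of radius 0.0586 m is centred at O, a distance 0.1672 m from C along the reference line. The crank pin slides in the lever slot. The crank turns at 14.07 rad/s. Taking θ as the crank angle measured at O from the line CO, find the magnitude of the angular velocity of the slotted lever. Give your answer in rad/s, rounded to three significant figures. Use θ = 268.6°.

1.45

ω = 14.07 rad/s
Crank pin A relative to C: A = (d + r cosθ, r sinθ); lever angle φ = atan2(r sinθ, d + r cosθ).
Differentiating tanφ: φ̇ = rω(d cosθ + r)/(d² + r² + 2dr cosθ).
d² + r² + 2dr cosθ = |CA|² = 0.030911 m²;  d cosθ + r = +0.054515 m.
|ω_lever| = |0.0586·14.07·+0.054515| / 0.030911 = 1.4541 rad/s.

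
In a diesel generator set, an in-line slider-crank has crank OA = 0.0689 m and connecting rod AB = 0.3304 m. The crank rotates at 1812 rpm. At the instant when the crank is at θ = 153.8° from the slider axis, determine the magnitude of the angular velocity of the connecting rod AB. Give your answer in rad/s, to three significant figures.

35.7

ω = 189.8 rad/s (converted from 1812 rpm).
The rod makes angle φ with the slider axis where L sinφ = r sinθ; differentiating, L cosφ·φ̇ = r ω cosθ.
L cosφ = √(L² − r² sin²θ) = 0.329 m.
|ω_rod| = r ω |cosθ| / √(L² − r² sin²θ) = 0.0689·189.8·0.89726/0.329 = 35.656 rad/s.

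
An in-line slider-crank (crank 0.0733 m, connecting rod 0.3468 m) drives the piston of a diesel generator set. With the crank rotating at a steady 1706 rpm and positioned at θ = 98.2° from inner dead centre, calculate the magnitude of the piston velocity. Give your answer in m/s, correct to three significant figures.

ω = 2π·1706/60 = 178.7 rad/s
For an in-line slider-crank, x = r cosθ + √(L² − r² sin²θ), so v = −rω sinθ·[1 + r cosθ/√(L² − r² sin²θ)].
With r = 0.0733 m, L = 0.3468 m, θ = 98.2°: √(L² − r² sin²θ) = 0.33913 m.
v = −0.0733·178.7·0.98978·[1 + 0.0733·-0.14263/0.33913] = -12.562 m/s.
|v| = 12.562 m/s.

12.6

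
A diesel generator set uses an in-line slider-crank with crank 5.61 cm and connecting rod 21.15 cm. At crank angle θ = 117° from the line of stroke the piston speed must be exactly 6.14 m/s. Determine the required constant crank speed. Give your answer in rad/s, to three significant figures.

For an in-line slider-crank, |v_piston| = rω|sinθ|·[1 + r cosθ/√(L² − r² sin²θ)].
With r = 0.0561 m, L = 0.2115 m, θ = 117°: the bracketed kinematic factor |dx/dθ| = 0.043791 m.
ω = v/|dx/dθ| = 6.14/0.043791 = 140.21 rad/s.

140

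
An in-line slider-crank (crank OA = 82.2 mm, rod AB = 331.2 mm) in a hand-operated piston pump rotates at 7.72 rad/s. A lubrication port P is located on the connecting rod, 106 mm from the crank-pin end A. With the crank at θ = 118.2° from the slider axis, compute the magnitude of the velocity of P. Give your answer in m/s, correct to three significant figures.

ω = 7.72 rad/s.  Crank-pin speed |V_A| = rω = 0.63458 m/s, perpendicular to OA.
Rod angle: sinφ = −(r/L) sinθ ⇒ φ = -12.634°; ω_rod = −rω cosθ/√(L²−r²sin²θ) = +0.92788 rad/s.
V_P = V_A + ω_rod × AP, with AP = 0.106 m along the rod.
Components: V_Px = −rω sinθ − a·ω_rod·sinφ = -0.53775 m/s;  V_Py = rω cosθ + a·ω_rod·cosφ = -0.2039 m/s.
|V_P| = √(V_Px² + V_Py²) = 0.57511 m/s.

0.575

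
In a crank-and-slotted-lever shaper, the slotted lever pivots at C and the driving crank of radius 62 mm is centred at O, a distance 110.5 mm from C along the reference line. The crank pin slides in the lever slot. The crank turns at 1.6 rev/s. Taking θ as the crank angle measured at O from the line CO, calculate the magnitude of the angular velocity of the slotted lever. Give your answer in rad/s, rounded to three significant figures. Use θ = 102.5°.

1.81

ω = 10.05 rad/s (from 1.6 rev/s).
Crank pin A relative to C: A = (d + r cosθ, r sinθ); lever angle φ = atan2(r sinθ, d + r cosθ).
Differentiating tanφ: φ̇ = rω(d cosθ + r)/(d² + r² + 2dr cosθ).
d² + r² + 2dr cosθ = |CA|² = 0.0130886 m²;  d cosθ + r = +0.038083 m.
|ω_lever| = |0.062·10.05·+0.038083| / 0.0130886 = 1.8136 rad/s.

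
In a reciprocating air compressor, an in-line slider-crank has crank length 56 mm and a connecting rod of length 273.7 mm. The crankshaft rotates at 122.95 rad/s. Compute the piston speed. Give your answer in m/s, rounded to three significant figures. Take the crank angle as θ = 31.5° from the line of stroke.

4.23

ω = 123 rad/s
For an in-line slider-crank, x = r cosθ + √(L² − r² sin²θ), so v = −rω sinθ·[1 + r cosθ/√(L² − r² sin²θ)].
With r = 0.056 m, L = 0.2737 m, θ = 31.5°: √(L² − r² sin²θ) = 0.27213 m.
v = −0.056·123·0.52250·[1 + 0.056·0.85264/0.27213] = -4.2287 m/s.
|v| = 4.2287 m/s.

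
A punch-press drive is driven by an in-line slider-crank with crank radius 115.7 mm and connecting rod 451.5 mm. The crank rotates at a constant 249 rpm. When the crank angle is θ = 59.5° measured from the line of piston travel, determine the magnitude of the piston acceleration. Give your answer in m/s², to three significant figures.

ω = 2π·249/60 = 26.08 rad/s
x(θ) = r cosθ + √(L² − r² sin²θ); with ω constant, a = ω²·d²x/dθ².
d²x/dθ² = −r cosθ − r²(cos2θ)/√u − r⁴ sin²2θ/(4u^{3/2}),  u = L² − r² sin²θ = 0.193914 m².
Substituting r = 0.1157 m, L = 0.4515 m, θ = 59.5°: d²x/dθ² = -0.044386 m.
a = ω²·d²x/dθ² = (26.08)²·(-0.044386) = -30.179 m/s²;  |a| = 30.179 m/s².

30.2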